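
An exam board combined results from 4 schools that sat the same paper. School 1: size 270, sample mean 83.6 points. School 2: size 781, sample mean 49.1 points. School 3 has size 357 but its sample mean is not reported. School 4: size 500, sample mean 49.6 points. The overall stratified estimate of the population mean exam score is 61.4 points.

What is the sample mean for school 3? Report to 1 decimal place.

N = 270 + 781 + 357 + 500 = 1908.
Overall total = μ·N = 61.4·1908 = 117151.2.
Subtract the known strata: 270·83.6 + 781·49.1 + 500·49.6 = 85719.1.
Remaining total for school 3: 117151.2 − 85719.1 = 31432.1.
Divide by its size: 31432.1 / 357 = 88.045... → 88.0.

88.0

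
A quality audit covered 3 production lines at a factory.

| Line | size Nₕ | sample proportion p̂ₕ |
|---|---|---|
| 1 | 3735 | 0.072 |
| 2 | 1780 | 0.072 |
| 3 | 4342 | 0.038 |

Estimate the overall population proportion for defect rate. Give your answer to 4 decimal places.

0.0570

Wₕ = Nₕ/N with N = 9857: 0.3789, 0.1806, 0.4405.
p̂_st = 0.3789·0.072 + 0.1806·0.072 + 0.4405·0.038 ≈ 0.057023... → 0.0570.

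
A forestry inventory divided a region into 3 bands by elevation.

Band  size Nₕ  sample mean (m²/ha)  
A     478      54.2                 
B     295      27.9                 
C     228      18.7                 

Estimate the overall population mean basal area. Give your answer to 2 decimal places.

38.36

x̄_st = (Σ Nₕx̄ₕ) / (Σ Nₕ) = (478·54.2 + 295·27.9 + 228·18.7) / 1001
= 38401.7 / 1001 = 38.3633... → 38.36.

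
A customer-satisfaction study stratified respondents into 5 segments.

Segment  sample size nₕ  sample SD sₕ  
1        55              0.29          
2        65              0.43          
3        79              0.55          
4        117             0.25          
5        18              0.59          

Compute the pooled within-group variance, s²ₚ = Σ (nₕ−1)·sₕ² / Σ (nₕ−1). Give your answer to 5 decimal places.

0.16151

Degrees of freedom: 54 + 64 + 78 + 116 + 17 = 329.
Σ(nₕ−1)sₕ² = 54·0.0841 + 64·0.1849 + 78·0.3025 + 116·0.0625 + 17·0.3481 = 53.1377.
s²ₚ = 53.1377 / 329 = 0.1615128... → 0.16151.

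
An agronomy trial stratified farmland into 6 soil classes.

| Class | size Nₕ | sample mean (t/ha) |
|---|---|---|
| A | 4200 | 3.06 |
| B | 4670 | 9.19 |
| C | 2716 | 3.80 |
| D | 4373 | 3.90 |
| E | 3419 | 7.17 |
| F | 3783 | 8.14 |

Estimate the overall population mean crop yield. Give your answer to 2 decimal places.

N = 23161; weights Wₕ = Nₕ/N = (0.1813, 0.2016, 0.1173, 0.1888, 0.1476, 0.1633).
x̄_st = Σ Wₕ·x̄ₕ = 0.1813·3.06 + 0.2016·9.19 + 0.1173·3.80 + 0.1888·3.90 + 0.1476·7.17 + 0.1633·8.14 ≈ 5.9778...
→ 5.98.

5.98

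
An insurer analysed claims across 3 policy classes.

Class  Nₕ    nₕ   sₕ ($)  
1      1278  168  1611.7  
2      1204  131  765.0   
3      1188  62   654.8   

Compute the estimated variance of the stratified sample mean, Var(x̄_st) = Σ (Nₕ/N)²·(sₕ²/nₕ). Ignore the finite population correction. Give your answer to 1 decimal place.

N = 3670; Wₕ = Nₕ/N.
class 1: (1278/3670)²·1611.7²/168 = 1874.9458
class 2: (1204/3670)²·765.0²/131 = 480.8088
class 3: (1188/3670)²·654.8²/62 = 724.6468
Sum = 3080.4014 → 3080.4.

3080.4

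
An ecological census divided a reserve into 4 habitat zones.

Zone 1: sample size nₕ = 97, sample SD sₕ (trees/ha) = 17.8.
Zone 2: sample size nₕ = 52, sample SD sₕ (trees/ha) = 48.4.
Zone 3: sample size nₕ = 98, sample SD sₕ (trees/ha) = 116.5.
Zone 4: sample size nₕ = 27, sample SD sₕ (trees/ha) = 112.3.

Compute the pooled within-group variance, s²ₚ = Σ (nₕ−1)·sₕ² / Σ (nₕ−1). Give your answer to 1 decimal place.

6645.5

1: (97−1)·17.8² = 96·316.84 = 30416.64
2: (52−1)·48.4² = 51·2342.56 = 119470.56
3: (98−1)·116.5² = 97·13572.25 = 1316508.25
4: (27−1)·112.3² = 26·12611.29 = 327893.54
Numerator = 1794288.99; denominator = Σ(nₕ−1) = 270.
s²ₚ = 1794288.99/270 = 6645.515... → 6645.5.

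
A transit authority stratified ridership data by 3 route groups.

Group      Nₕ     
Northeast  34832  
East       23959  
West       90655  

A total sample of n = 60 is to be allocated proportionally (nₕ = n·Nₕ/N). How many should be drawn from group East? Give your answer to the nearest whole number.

10

N = 34832 + 23959 + 90655 = 149446.
n_East = 60·23959/149446 = 9.619... → 10.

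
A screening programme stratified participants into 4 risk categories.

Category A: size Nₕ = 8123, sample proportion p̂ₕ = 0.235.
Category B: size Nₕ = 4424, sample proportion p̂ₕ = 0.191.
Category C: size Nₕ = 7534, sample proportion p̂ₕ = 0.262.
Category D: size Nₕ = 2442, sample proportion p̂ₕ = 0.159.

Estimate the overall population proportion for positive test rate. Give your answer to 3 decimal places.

0.227

N = 8123 + 4424 + 7534 + 2442 = 22523.
Overall proportion = Σ (Nₕ/N)·p̂ₕ.
Σ Nₕp̂ₕ = 1908.905 + 844.984 + 1973.908 + 388.278 = 5116.075.
5116.075 / 22523 = 0.22715... → 0.227.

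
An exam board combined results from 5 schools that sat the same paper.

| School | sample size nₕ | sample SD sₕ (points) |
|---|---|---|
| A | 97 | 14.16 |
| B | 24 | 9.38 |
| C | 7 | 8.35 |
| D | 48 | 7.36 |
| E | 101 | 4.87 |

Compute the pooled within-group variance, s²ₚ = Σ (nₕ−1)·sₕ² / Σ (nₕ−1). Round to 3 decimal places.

97.824

Degrees of freedom: 96 + 23 + 6 + 47 + 100 = 272.
Σ(nₕ−1)sₕ² = 96·200.5056 + 23·87.9844 + 6·69.7225 + 47·54.1696 + 100·23.7169 = 26608.175.
s²ₚ = 26608.175 / 272 = 97.82417... → 97.824.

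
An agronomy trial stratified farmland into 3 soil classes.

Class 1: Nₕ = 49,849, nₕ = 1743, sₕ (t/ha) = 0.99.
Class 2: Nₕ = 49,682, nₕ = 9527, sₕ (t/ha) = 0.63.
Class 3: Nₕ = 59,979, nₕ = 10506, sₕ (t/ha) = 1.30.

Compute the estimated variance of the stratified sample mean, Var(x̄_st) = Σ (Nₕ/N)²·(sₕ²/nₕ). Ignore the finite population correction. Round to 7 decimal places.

0.0000817

N = 159510; Wₕ = Nₕ/N.
class 1: (49849/159510)²·0.99²/1743 = 0.0000549174
class 2: (49682/159510)²·0.63²/9527 = 0.0000040415
class 3: (59979/159510)²·1.30²/10506 = 0.0000227443
Sum = 0.0000817032 → 0.0000817.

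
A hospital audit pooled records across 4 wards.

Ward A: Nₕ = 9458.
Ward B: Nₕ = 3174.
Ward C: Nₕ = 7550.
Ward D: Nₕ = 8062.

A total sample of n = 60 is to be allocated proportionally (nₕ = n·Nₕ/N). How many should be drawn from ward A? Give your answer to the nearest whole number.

20

N = 9458 + 3174 + 7550 + 8062 = 28244.
n_A = 60·9458/28244 = 20.092... → 20.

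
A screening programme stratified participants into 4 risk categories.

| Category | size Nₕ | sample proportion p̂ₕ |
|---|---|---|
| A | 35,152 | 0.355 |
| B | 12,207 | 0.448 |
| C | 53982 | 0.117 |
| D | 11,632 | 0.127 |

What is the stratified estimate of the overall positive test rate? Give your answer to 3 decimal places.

0.228

N = 35152 + 12207 + 53982 + 11632 = 112973.
Overall proportion = Σ (Nₕ/N)·p̂ₕ.
Σ Nₕp̂ₕ = 12478.96 + 5468.736 + 6315.894 + 1477.264 = 25740.854.
25740.854 / 112973 = 0.22785... → 0.228.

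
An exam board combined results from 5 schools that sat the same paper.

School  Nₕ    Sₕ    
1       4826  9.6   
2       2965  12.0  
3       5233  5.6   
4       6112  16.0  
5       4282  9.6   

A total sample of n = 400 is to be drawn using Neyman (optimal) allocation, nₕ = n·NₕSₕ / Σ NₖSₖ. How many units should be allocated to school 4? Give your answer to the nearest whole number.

1: NₕSₕ = 4826·9.6 = 46329.6
2: NₕSₕ = 2965·12.0 = 35580
3: NₕSₕ = 5233·5.6 = 29304.8
4: NₕSₕ = 6112·16.0 = 97792
5: NₕSₕ = 4282·9.6 = 41107.2
Σ NₕSₕ = 250113.6.
n_4 = 400·97792/250113.6 = 156.396... → 156.

156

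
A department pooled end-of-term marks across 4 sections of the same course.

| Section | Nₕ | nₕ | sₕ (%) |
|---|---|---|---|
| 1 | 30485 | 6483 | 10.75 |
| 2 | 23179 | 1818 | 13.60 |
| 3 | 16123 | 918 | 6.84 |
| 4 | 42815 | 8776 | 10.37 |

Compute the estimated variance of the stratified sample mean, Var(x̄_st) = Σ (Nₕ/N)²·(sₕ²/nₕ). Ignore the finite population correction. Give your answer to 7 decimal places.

0.0084340

N = 112602. Term for each stratum: Wₕ²sₕ²/nₕ.
Var(x̄_st) = 0.0013065351 + 0.0043110307 + 0.0010448863 + 0.0017715793 = 0.0084340314 → 0.0084340.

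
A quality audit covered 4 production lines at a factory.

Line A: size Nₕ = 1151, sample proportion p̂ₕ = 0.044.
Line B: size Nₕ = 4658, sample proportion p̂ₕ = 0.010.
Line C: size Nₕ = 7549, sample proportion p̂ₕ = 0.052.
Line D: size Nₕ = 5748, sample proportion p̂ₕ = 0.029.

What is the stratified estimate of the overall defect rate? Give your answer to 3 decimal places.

0.034

N = 1151 + 4658 + 7549 + 5748 = 19106.
Overall proportion = Σ (Nₕ/N)·p̂ₕ.
Σ Nₕp̂ₕ = 50.644 + 46.58 + 392.548 + 166.692 = 656.464.
656.464 / 19106 = 0.03436... → 0.034.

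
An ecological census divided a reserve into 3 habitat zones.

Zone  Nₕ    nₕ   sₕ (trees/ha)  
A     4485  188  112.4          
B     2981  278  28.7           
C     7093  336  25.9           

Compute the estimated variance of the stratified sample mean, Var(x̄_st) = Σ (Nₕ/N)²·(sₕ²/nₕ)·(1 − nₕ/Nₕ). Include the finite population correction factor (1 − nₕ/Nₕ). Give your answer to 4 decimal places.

N = 14559. Term for each stratum: Wₕ²sₕ²/nₕ·(1−nₕ/Nₕ).
Var(x̄_st) = 6.1099757 + 0.1126326 + 0.4514203 = 6.6740285 → 6.6740.

6.6740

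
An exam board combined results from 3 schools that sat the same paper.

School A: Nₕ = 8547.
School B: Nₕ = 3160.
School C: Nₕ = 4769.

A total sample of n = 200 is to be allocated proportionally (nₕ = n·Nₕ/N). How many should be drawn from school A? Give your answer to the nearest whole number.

104

N = 8547 + 3160 + 4769 = 16476.
n_A = 200·8547/16476 = 103.751... → 104.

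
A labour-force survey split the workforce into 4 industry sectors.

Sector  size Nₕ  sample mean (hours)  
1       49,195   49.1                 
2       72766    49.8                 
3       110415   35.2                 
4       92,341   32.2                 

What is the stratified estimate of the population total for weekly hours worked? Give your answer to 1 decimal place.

1: 49195·49.1 = 2415474.5
2: 72766·49.8 = 3623746.8
3: 110415·35.2 = 3886608
4: 92341·32.2 = 2973380.2
τ̂ = Σ Nₕx̄ₕ = 12899209.5.

12899209.5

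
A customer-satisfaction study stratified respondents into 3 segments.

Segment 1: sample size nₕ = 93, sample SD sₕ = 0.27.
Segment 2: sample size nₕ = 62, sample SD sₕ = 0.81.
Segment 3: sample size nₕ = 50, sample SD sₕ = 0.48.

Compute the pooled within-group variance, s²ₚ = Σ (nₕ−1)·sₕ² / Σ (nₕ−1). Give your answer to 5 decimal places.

Degrees of freedom: 92 + 61 + 49 = 202.
Σ(nₕ−1)sₕ² = 92·0.0729 + 61·0.6561 + 49·0.2304 = 58.0185.
s²ₚ = 58.0185 / 202 = 0.2872203... → 0.28722.

0.28722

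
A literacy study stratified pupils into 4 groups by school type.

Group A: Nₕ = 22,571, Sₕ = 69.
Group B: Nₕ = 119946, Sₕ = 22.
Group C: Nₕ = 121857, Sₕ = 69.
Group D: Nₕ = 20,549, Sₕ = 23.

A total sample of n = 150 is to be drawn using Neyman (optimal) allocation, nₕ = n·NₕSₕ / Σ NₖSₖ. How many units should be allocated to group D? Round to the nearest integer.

5

Σ NₕSₕ = 22571·69 + 119946·22 + 121857·69 + 20549·23 = 13076971.
Share for D: 472627/13076971 = 0.03614.
n_D = 150 × 0.03614 = 5.421... → 5.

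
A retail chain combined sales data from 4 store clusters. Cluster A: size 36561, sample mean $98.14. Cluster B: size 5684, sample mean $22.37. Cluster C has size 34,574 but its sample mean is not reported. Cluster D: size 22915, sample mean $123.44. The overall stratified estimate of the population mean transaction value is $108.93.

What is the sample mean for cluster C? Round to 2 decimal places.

N = 36561 + 5684 + 34574 + 22915 = 99734.
Overall total = μ·N = 108.93·99734 = 10864024.62.
Subtract the known strata: 36561·98.14 + 5684·22.37 + 22915·123.44 = 6543875.22.
Remaining total for cluster C: 10864024.62 − 6543875.22 = 4320149.4.
Divide by its size: 4320149.4 / 34574 = 124.9537... → 124.95.

124.95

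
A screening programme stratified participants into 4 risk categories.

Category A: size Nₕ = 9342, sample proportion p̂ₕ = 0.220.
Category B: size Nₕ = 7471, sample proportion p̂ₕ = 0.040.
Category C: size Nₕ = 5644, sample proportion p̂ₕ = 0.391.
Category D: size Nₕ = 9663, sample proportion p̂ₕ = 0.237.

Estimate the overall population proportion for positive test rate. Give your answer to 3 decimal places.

N = 9342 + 7471 + 5644 + 9663 = 32120.
Overall proportion = Σ (Nₕ/N)·p̂ₕ.
Σ Nₕp̂ₕ = 2055.24 + 298.84 + 2206.804 + 2290.131 = 6851.015.
6851.015 / 32120 = 0.21329... → 0.213.

0.213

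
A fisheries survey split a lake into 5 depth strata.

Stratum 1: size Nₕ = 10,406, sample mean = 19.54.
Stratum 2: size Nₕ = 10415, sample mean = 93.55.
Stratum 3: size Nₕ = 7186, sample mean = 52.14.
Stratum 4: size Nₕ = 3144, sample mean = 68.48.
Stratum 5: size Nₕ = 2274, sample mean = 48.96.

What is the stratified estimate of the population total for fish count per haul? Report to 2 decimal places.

Population total = Σ Nₕ·x̄ₕ (each stratum's size times its mean).
10406·19.54 + 10415·93.55 + 7186·52.14 + 3144·68.48 + 2274·48.96 = 203333.24 + 974323.25 + 374678.04 + 215301.12 + 111335.04 = 1878970.69.

1878970.69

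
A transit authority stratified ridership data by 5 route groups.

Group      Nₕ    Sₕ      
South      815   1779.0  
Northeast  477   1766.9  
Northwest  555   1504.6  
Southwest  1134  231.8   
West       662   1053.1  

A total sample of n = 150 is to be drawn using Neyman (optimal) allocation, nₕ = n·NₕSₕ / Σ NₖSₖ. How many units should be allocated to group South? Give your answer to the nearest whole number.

53

South: NₕSₕ = 815·1779.0 = 1449885
Northeast: NₕSₕ = 477·1766.9 = 842811.3
Northwest: NₕSₕ = 555·1504.6 = 835053
Southwest: NₕSₕ = 1134·231.8 = 262861.2
West: NₕSₕ = 662·1053.1 = 697152.2
Σ NₕSₕ = 4087762.7.
n_South = 150·1449885/4087762.7 = 53.203... → 53.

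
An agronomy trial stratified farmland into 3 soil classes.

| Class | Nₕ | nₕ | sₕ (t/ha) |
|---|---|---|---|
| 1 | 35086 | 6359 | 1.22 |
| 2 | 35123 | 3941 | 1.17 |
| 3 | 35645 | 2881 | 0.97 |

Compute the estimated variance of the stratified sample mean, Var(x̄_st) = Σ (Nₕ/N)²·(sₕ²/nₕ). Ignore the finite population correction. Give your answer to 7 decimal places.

0.0001010

N = 105854; Wₕ = Nₕ/N.
class 1: (35086/105854)²·1.22²/6359 = 0.0000257149
class 2: (35123/105854)²·1.17²/3941 = 0.0000382414
class 3: (35645/105854)²·0.97²/2881 = 0.0000370325
Sum = 0.0001009888 → 0.0001010.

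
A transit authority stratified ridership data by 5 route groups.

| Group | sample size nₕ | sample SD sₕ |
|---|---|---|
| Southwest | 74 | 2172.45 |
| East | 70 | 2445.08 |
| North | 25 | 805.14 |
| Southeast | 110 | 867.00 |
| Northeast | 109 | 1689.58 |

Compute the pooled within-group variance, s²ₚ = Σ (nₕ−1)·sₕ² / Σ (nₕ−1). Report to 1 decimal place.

Degrees of freedom: 73 + 69 + 24 + 109 + 108 = 383.
Σ(nₕ−1)sₕ² = 73·4719539.0025 + 69·5978416.2064 + 24·648250.4196 + 109·751689 + 108·2854680.5764 = 1162834678.7457.
s²ₚ = 1162834678.7457 / 383 = 3036121.877... → 3036121.9.

3036121.9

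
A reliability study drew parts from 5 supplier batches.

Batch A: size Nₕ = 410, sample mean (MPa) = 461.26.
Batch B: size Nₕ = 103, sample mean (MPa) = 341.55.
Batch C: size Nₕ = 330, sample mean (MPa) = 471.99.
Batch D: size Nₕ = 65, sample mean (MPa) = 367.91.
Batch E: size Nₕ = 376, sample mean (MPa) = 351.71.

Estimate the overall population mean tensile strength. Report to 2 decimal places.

N = 410 + 103 + 330 + 65 + 376 = 1284.
The stratified mean weights each stratum mean by its population share Nₕ/N.
Σ Nₕx̄ₕ = 410·461.26 + 103·341.55 + 330·471.99 + 65·367.91 + 376·351.71 = 189116.6 + 35179.65 + 155756.7 + 23914.15 + 132242.96 = 536210.06.
Divide by N: 536210.06 / 1284 = 417.6091... → 417.61.

417.61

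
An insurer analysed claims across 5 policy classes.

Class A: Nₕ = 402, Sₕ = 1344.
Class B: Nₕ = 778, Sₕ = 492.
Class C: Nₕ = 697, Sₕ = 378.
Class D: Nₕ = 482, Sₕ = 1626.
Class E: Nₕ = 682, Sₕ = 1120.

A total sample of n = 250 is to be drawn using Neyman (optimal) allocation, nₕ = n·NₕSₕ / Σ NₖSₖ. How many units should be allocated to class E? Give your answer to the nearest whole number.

70

A: NₕSₕ = 402·1344 = 540288
B: NₕSₕ = 778·492 = 382776
C: NₕSₕ = 697·378 = 263466
D: NₕSₕ = 482·1626 = 783732
E: NₕSₕ = 682·1120 = 763840
Σ NₕSₕ = 2734102.
n_E = 250·763840/2734102 = 69.844... → 70.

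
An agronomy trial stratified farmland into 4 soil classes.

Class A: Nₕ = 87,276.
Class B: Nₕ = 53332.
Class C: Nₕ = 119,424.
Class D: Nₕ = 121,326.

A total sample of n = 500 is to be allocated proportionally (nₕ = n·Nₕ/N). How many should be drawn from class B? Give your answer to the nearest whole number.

70

Share of class B = 53332/381358 = 0.13985.
Allocate 500 × 0.13985 = 69.924... → 70.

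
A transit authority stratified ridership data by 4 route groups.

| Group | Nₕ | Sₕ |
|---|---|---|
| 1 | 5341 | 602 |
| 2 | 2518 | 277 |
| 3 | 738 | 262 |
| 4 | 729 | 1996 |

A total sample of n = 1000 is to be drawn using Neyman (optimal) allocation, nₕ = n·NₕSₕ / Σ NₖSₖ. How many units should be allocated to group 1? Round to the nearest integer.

1: NₕSₕ = 5341·602 = 3215282
2: NₕSₕ = 2518·277 = 697486
3: NₕSₕ = 738·262 = 193356
4: NₕSₕ = 729·1996 = 1455084
Σ NₕSₕ = 5561208.
n_1 = 1000·3215282/5561208 = 578.163... → 578.

578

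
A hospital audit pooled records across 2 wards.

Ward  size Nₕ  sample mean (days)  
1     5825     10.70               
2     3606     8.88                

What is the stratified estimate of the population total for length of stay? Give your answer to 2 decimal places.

94348.78

1: 5825·10.70 = 62327.5
2: 3606·8.88 = 32021.28
τ̂ = Σ Nₕx̄ₕ = 94348.78.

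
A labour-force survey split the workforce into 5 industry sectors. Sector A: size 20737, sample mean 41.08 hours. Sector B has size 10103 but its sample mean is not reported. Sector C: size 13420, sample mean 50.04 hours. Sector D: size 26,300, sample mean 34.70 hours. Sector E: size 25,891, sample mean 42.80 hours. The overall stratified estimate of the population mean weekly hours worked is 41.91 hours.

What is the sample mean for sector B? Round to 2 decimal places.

49.30

N = 20737 + 10103 + 13420 + 26300 + 25891 = 96451.
Overall total = μ·N = 41.91·96451 = 4042261.41.
Subtract the known strata: 20737·41.08 + 13420·50.04 + 26300·34.70 + 25891·42.80 = 3544157.56.
Remaining total for sector B: 4042261.41 − 3544157.56 = 498103.85.
Divide by its size: 498103.85 / 10103 = 49.3026... → 49.30.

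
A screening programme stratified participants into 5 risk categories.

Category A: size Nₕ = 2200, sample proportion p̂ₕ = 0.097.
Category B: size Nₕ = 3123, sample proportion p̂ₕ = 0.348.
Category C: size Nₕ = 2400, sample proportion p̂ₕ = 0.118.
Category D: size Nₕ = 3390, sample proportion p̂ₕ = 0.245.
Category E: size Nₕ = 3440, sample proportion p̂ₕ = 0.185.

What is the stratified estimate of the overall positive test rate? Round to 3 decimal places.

0.210

N = 2200 + 3123 + 2400 + 3390 + 3440 = 14553.
Overall proportion = Σ (Nₕ/N)·p̂ₕ.
Σ Nₕp̂ₕ = 213.4 + 1086.804 + 283.2 + 830.55 + 636.4 = 3050.354.
3050.354 / 14553 = 0.20960... → 0.210.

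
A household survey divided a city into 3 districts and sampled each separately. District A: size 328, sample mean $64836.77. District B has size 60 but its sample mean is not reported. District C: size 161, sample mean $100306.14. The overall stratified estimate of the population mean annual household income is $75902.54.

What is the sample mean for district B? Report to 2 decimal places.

70912.42

N = 328 + 60 + 161 = 549.
Overall total = μ·N = 75902.54·549 = 41670494.46.
Subtract the known strata: 328·64836.77 + 161·100306.14 = 37415749.1.
Remaining total for district B: 41670494.46 − 37415749.1 = 4254745.36.
Divide by its size: 4254745.36 / 60 = 70912.4227... → 70912.42.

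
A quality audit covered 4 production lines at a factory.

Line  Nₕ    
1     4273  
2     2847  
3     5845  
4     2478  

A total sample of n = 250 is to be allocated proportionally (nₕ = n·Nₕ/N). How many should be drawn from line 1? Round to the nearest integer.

69

N = 4273 + 2847 + 5845 + 2478 = 15443.
n_1 = 250·4273/15443 = 69.174... → 69.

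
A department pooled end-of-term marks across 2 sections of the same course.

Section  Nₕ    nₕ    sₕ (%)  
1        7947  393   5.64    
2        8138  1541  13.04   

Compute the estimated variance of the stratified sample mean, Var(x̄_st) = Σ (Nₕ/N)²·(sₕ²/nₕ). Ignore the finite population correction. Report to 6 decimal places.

0.048003

N = 16085. Term for each stratum: Wₕ²sₕ²/nₕ.
Var(x̄_st) = 0.019757407 + 0.028245274 = 0.048002681 → 0.048003.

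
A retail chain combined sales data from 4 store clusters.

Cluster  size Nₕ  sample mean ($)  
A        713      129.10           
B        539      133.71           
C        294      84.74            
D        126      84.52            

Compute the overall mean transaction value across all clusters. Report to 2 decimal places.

N = 713 + 539 + 294 + 126 = 1672.
Overall mean = Σ (Nₕ/N)·x̄ₕ — weight by population share, not a simple average.
Σ Nₕx̄ₕ = 713·129.10 + 539·133.71 + 294·84.74 + 126·84.52 = 92048.3 + 72069.69 + 24913.56 + 10649.52 = 199681.07.
Divide by N: 199681.07 / 1672 = 119.4265... → 119.43.

119.43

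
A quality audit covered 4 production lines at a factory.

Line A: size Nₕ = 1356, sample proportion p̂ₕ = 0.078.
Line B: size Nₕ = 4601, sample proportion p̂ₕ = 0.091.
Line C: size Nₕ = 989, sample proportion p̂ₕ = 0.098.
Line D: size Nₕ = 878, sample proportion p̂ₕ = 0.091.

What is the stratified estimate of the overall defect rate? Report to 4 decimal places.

N = 1356 + 4601 + 989 + 878 = 7824.
Overall proportion = Σ (Nₕ/N)·p̂ₕ.
Σ Nₕp̂ₕ = 105.768 + 418.691 + 96.922 + 79.898 = 701.279.
701.279 / 7824 = 0.089632... → 0.0896.

0.0896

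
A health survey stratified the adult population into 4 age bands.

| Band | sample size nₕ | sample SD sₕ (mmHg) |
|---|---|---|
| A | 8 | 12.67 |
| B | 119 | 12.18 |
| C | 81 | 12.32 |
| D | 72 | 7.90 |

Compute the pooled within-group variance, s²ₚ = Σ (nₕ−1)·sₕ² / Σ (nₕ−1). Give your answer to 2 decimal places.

127.55

Degrees of freedom: 7 + 118 + 80 + 71 = 276.
Σ(nₕ−1)sₕ² = 7·160.5289 + 118·148.3524 + 80·151.7824 + 71·62.41 = 35202.9875.
s²ₚ = 35202.9875 / 276 = 127.5471... → 127.55.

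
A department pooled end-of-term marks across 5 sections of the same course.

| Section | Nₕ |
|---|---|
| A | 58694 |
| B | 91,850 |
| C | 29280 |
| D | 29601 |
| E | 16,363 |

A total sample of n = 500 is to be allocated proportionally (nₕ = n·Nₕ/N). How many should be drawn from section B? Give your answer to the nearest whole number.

203

Share of section B = 91850/225788 = 0.40680.
Allocate 500 × 0.40680 = 203.399... → 203.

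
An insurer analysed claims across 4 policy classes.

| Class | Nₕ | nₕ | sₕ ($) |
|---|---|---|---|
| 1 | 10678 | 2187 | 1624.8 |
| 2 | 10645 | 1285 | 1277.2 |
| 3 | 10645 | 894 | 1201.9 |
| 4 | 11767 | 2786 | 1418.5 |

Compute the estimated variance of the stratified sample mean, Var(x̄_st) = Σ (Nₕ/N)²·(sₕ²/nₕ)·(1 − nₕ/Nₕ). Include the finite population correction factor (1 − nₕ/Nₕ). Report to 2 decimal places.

N = 43735; Wₕ = Nₕ/N.
class 1: (10678/43735)²·1624.8²/2187·(1 − 2187/10678) = 57.21917
class 2: (10645/43735)²·1277.2²/1285·(1 − 1285/10645) = 66.12687
class 3: (10645/43735)²·1201.9²/894·(1 − 894/10645) = 87.68710
class 4: (11767/43735)²·1418.5²/2786·(1 − 2786/11767) = 39.90339
Sum = 250.93652 → 250.94.

250.94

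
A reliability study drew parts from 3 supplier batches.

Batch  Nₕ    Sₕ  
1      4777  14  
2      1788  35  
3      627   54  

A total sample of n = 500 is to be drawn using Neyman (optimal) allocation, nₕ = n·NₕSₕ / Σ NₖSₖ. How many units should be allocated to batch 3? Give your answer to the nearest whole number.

104

1: NₕSₕ = 4777·14 = 66878
2: NₕSₕ = 1788·35 = 62580
3: NₕSₕ = 627·54 = 33858
Σ NₕSₕ = 163316.
n_3 = 500·33858/163316 = 103.658... → 104.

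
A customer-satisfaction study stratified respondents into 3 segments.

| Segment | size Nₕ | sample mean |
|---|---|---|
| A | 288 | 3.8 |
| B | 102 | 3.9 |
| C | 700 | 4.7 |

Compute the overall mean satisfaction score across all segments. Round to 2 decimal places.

N = 288 + 102 + 700 = 1090.
Overall mean = Σ (Nₕ/N)·x̄ₕ — weight by population share, not a simple average.
Σ Nₕx̄ₕ = 288·3.8 + 102·3.9 + 700·4.7 = 1094.4 + 397.8 + 3290 = 4782.2.
Divide by N: 4782.2 / 1090 = 4.3873... → 4.39.

4.39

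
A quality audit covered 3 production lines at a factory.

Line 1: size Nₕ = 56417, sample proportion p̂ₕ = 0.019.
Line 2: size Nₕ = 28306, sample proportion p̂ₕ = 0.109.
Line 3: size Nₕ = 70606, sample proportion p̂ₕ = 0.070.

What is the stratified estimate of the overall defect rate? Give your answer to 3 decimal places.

0.059

Wₕ = Nₕ/N with N = 155329: 0.3632, 0.1822, 0.4546.
p̂_st = 0.3632·0.019 + 0.1822·0.109 + 0.4546·0.070 ≈ 0.05858... → 0.059.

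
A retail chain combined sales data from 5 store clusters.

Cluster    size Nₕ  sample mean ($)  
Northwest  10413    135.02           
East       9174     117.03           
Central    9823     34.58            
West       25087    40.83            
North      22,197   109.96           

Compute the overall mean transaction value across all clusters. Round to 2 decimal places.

N = 10413 + 9174 + 9823 + 25087 + 22197 = 76694.
Overall mean = Σ (Nₕ/N)·x̄ₕ — weight by population share, not a simple average.
Σ Nₕx̄ₕ = 10413·135.02 + 9174·117.03 + 9823·34.58 + 25087·40.83 + 22197·109.96 = 1405963.26 + 1073633.22 + 339679.34 + 1024302.21 + 2440782.12 = 6284360.15.
Divide by N: 6284360.15 / 76694 = 81.9407... → 81.94.

81.94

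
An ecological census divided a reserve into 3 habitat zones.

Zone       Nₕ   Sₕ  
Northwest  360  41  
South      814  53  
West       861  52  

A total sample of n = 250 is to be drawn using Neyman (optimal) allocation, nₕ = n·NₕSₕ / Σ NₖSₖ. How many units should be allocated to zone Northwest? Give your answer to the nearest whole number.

36

Northwest: NₕSₕ = 360·41 = 14760
South: NₕSₕ = 814·53 = 43142
West: NₕSₕ = 861·52 = 44772
Σ NₕSₕ = 102674.
n_Northwest = 250·14760/102674 = 35.939... → 36.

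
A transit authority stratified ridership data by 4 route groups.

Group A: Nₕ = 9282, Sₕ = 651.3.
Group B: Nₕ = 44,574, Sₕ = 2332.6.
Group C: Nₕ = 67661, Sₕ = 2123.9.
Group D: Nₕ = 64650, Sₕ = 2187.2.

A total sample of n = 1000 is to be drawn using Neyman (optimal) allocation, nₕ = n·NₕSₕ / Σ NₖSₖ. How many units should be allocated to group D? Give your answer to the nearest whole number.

Σ NₕSₕ = 9282·651.3 + 44574·2332.6 + 67661·2123.9 + 64650·2187.2 = 395126356.9.
Share for D: 141402480/395126356.9 = 0.35787.
n_D = 1000 × 0.35787 = 357.866... → 358.

358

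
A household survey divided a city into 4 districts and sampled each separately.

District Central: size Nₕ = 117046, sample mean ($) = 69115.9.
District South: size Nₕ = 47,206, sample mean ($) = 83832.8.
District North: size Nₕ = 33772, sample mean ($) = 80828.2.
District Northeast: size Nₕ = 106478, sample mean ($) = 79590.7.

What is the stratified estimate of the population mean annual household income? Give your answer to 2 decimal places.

76359.23

N = 304502; weights Wₕ = Nₕ/N = (0.3844, 0.1550, 0.1109, 0.3497).
x̄_st = Σ Wₕ·x̄ₕ = 0.3844·69115.9 + 0.1550·83832.8 + 0.1109·80828.2 + 0.3497·79590.7 ≈ 76359.2335...
→ 76359.23.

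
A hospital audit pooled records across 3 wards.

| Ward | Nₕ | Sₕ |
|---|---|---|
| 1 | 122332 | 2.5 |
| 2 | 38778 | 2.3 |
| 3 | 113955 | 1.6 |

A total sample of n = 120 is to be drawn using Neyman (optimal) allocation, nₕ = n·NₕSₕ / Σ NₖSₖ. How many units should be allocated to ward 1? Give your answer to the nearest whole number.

1: NₕSₕ = 122332·2.5 = 305830
2: NₕSₕ = 38778·2.3 = 89189.4
3: NₕSₕ = 113955·1.6 = 182328
Σ NₕSₕ = 577347.4.
n_1 = 120·305830/577347.4 = 63.566... → 64.

64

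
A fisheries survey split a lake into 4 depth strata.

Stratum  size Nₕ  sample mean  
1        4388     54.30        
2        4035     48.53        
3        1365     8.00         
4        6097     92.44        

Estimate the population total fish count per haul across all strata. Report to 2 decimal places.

Estimate total by summing Nₕ·x̄ₕ over strata.
4388·54.30 + 4035·48.53 + 1365·8.00 + 6097·92.44 = 238268.4 + 195818.55 + 10920 + 563606.68 = 1008613.63.

1008613.63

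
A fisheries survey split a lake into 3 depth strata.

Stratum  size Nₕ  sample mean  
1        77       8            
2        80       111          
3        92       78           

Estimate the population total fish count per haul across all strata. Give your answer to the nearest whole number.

Population total = Σ Nₕ·x̄ₕ (each stratum's size times its mean).
77·8 + 80·111 + 92·78 = 616 + 8880 + 7176 = 16672.

16672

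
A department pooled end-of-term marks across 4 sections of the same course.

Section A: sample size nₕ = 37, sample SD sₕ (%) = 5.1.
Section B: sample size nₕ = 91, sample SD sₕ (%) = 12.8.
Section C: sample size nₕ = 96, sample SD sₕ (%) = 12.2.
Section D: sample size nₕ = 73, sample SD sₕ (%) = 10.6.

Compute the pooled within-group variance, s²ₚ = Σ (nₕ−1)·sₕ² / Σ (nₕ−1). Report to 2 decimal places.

Degrees of freedom: 36 + 90 + 95 + 72 = 293.
Σ(nₕ−1)sₕ² = 36·26.01 + 90·163.84 + 95·148.84 + 72·112.36 = 37911.68.
s²ₚ = 37911.68 / 293 = 129.3914... → 129.39.

129.39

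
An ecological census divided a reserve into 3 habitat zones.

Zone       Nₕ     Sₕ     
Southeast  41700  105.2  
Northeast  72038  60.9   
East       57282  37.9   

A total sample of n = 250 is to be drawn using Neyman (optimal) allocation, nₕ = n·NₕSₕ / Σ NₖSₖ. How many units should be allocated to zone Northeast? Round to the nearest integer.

Southeast: NₕSₕ = 41700·105.2 = 4386840
Northeast: NₕSₕ = 72038·60.9 = 4387114.2
East: NₕSₕ = 57282·37.9 = 2170987.8
Σ NₕSₕ = 10944942.
n_Northeast = 250·4387114.2/10944942 = 100.209... → 100.

100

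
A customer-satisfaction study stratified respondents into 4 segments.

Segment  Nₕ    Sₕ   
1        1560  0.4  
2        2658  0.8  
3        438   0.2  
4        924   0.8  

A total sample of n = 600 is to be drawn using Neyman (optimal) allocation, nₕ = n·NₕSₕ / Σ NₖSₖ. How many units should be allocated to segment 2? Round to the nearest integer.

Σ NₕSₕ = 1560·0.4 + 2658·0.8 + 438·0.2 + 924·0.8 = 3577.2.
Share for 2: 2126.4/3577.2 = 0.59443.
n_2 = 600 × 0.59443 = 356.659... → 357.

357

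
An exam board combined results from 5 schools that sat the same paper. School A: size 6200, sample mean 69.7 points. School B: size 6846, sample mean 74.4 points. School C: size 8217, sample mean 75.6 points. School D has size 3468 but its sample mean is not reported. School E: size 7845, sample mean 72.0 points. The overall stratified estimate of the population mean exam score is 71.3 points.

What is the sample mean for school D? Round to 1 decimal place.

56.3

N = 6200 + 6846 + 8217 + 3468 + 7845 = 32576.
Overall total = μ·N = 71.3·32576 = 2322668.8.
Subtract the known strata: 6200·69.7 + 6846·74.4 + 8217·75.6 + 7845·72.0 = 2127527.6.
Remaining total for school D: 2322668.8 − 2127527.6 = 195141.2.
Divide by its size: 195141.2 / 3468 = 56.269... → 56.3.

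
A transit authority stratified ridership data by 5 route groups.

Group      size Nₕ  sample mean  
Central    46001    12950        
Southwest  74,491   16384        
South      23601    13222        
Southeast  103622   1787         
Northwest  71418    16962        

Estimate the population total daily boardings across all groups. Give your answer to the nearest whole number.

Estimate total by summing Nₕ·x̄ₕ over strata.
46001·12950 + 74491·16384 + 23601·13222 + 103622·1787 + 71418·16962 = 595712950 + 1220460544 + 312052422 + 185172514 + 1211392116 = 3524790546.

3524790546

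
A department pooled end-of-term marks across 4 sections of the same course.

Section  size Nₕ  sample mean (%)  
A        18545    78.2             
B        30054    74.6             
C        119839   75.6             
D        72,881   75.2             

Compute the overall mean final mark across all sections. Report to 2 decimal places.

N = 18545 + 30054 + 119839 + 72881 = 241319.
Overall mean = Σ (Nₕ/N)·x̄ₕ — weight by population share, not a simple average.
Σ Nₕx̄ₕ = 18545·78.2 + 30054·74.6 + 119839·75.6 + 72881·75.2 = 1450219 + 2242028.4 + 9059828.4 + 5480651.2 = 18232727.
Divide by N: 18232727 / 241319 = 75.5545... → 75.55.

75.55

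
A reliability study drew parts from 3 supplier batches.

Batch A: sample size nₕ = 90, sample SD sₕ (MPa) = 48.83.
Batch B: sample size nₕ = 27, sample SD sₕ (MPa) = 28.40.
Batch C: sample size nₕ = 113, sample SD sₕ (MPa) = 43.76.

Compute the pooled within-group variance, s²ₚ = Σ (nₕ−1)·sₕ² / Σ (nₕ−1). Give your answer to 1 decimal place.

A: (90−1)·48.83² = 89·2384.3689 = 212208.8321
B: (27−1)·28.40² = 26·806.56 = 20970.56
C: (113−1)·43.76² = 112·1914.9376 = 214473.0112
Numerator = 447652.4033; denominator = Σ(nₕ−1) = 227.
s²ₚ = 447652.4033/227 = 1972.037... → 1972.0.

1972.0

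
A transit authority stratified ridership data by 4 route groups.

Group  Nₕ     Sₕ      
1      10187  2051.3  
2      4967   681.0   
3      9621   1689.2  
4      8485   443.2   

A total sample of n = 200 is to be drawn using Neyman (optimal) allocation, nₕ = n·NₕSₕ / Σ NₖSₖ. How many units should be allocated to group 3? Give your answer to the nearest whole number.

73

Σ NₕSₕ = 10187·2051.3 + 4967·681.0 + 9621·1689.2 + 8485·443.2 = 44291465.3.
Share for 3: 16251793.2/44291465.3 = 0.36693.
n_3 = 200 × 0.36693 = 73.386... → 73.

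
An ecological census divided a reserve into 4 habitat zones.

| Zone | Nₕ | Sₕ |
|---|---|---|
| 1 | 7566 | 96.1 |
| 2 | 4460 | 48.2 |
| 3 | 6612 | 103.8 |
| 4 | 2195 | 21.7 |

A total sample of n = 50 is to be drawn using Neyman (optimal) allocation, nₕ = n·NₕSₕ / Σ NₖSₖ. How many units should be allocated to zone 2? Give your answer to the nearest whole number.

6

Σ NₕSₕ = 7566·96.1 + 4460·48.2 + 6612·103.8 + 2195·21.7 = 1676021.7.
Share for 2: 214972/1676021.7 = 0.12826.
n_2 = 50 × 0.12826 = 6.413... → 6.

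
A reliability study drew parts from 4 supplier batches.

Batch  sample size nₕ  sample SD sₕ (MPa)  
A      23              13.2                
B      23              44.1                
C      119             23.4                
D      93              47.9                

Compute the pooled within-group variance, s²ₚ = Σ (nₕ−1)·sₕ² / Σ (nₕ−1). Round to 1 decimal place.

A: (23−1)·13.2² = 22·174.24 = 3833.28
B: (23−1)·44.1² = 22·1944.81 = 42785.82
C: (119−1)·23.4² = 118·547.56 = 64612.08
D: (93−1)·47.9² = 92·2294.41 = 211085.72
Numerator = 322316.9; denominator = Σ(nₕ−1) = 254.
s²ₚ = 322316.9/254 = 1268.964... → 1269.0.

1269.0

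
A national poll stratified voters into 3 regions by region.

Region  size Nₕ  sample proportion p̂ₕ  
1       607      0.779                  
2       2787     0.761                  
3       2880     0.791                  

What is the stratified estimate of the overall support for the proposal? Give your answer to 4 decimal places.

0.7765

N = 607 + 2787 + 2880 = 6274.
Overall proportion = Σ (Nₕ/N)·p̂ₕ.
Σ Nₕp̂ₕ = 472.853 + 2120.907 + 2278.08 = 4871.84.
4871.84 / 6274 = 0.776513... → 0.7765.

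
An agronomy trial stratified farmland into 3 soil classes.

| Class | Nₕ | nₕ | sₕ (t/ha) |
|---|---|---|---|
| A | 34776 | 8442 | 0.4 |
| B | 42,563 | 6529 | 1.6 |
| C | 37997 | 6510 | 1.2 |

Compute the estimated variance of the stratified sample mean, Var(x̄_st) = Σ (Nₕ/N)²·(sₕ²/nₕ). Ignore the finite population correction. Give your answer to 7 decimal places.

0.0000791

N = 115336; Wₕ = Nₕ/N.
class A: (34776/115336)²·0.4²/8442 = 0.0000017231
class B: (42563/115336)²·1.6²/6529 = 0.0000533984
class C: (37997/115336)²·1.2²/6510 = 0.0000240077
Sum = 0.0000791291 → 0.0000791.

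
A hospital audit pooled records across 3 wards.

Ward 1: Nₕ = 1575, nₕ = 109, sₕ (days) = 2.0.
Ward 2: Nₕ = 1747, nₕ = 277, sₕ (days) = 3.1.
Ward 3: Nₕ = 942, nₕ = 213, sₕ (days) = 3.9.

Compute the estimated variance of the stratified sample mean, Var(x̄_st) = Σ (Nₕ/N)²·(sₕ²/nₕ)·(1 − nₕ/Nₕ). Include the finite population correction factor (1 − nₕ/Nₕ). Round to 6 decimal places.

N = 4264. Term for each stratum: Wₕ²sₕ²/nₕ·(1−nₕ/Nₕ).
Var(x̄_st) = 0.004660297 + 0.004900264 + 0.002697079 = 0.012257640 → 0.012258.

0.012258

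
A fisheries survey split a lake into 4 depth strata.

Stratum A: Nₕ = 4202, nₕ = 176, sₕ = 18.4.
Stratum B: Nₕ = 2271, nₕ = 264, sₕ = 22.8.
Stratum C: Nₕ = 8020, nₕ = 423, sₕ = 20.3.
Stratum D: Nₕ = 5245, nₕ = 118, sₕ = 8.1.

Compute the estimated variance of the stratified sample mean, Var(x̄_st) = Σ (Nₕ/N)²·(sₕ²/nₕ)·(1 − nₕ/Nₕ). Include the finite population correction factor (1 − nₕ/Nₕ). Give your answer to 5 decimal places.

N = 19738; Wₕ = Nₕ/N.
stratum A: (4202/19738)²·18.4²/176·(1 − 176/4202) = 0.08353077
stratum B: (2271/19738)²·22.8²/264·(1 − 264/2271) = 0.02303690
stratum C: (8020/19738)²·20.3²/423·(1 − 423/8020) = 0.15235683
stratum D: (5245/19738)²·8.1²/118·(1 − 118/5245) = 0.03837873
Sum = 0.29730322 → 0.29730.

0.29730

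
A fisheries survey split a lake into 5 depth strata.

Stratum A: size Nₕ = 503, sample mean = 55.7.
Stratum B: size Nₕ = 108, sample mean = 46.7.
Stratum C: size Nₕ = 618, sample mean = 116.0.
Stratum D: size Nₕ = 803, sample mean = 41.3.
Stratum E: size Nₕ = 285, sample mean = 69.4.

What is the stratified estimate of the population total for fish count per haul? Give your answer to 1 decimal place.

157691.6

Estimate total by summing Nₕ·x̄ₕ over strata.
503·55.7 + 108·46.7 + 618·116.0 + 803·41.3 + 285·69.4 = 28017.1 + 5043.6 + 71688 + 33163.9 + 19779 = 157691.6.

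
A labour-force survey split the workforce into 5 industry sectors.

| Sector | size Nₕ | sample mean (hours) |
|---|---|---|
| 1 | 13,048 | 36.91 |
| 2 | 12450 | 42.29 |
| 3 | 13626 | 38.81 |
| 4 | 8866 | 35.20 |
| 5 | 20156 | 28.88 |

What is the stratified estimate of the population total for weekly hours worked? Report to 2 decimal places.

Population total = Σ Nₕ·x̄ₕ (each stratum's size times its mean).
13048·36.91 + 12450·42.29 + 13626·38.81 + 8866·35.20 + 20156·28.88 = 481601.68 + 526510.5 + 528825.06 + 312083.2 + 582105.28 = 2431125.72.

2431125.72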